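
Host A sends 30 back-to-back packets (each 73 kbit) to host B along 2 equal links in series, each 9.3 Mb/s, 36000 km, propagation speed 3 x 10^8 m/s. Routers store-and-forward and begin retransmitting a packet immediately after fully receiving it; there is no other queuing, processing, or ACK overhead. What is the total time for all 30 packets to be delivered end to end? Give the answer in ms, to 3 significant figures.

Per-hop transmission t_tx = L/R = 73000/9300000 = 7.84946 ms.
Per-hop propagation t_prop = 36000000/300000000 = 120 ms.
Pipeline fill: first packet needs 2·t_tx to clear all hops; remaining 29 packets each add one t_tx.
Total = (2+30-1)·t_tx + 2·t_prop = 31·7.84946 + 2·120 = 483 ms.

483 ms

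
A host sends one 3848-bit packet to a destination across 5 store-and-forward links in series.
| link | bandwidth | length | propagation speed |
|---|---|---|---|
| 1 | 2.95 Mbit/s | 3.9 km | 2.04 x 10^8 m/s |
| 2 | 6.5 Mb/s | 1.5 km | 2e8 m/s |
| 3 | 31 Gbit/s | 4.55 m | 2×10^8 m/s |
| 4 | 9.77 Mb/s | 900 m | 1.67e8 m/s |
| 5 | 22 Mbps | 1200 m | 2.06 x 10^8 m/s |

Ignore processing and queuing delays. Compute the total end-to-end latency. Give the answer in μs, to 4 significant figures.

2503 μs

Transmission delays (L/R per hop): 1304.41, 592, 0.124129, 393.859, 174.909 μs; sum = 2465.3 μs.
Propagation delays (d/s per hop): 19.1176, 7.5, 0.02275, 5.38922, 5.82524 μs; sum = 37.8549 μs.
End-to-end = 2503 μs.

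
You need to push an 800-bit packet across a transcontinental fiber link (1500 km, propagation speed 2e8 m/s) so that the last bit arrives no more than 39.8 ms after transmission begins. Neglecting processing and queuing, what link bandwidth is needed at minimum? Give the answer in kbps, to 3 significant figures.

Propagation delay = 1500000 / 200000000 = 7.5 ms.
Transmission budget = 39.8 − 7.5 = 32.3 ms.
R ≥ L / t_tx = 800 bits / 0.0323 s = 24.8 kbps.

24.8 kbps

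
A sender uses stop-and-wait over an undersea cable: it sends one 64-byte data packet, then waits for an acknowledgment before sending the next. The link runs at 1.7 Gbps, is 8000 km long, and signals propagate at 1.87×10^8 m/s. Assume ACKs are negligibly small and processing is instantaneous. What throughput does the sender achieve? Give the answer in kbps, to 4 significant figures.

5.984 kbps

t_tx = L/R = 512/1700000000 = 3.01176e-07 s.
t_prop = 8000000/187000000 = 0.0427807 s; RTT = 0.0855615 s.
Cycle = t_tx + RTT = 0.0855618 s.
Throughput = L / cycle = 512 / 0.0855618 = 5.984 kbps.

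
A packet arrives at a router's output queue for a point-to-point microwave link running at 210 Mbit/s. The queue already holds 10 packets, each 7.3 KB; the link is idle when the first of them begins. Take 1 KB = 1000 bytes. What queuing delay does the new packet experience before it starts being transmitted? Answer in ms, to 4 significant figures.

Each queued packet: L/R = 58400/210000000 = 0.278095 ms.
10 queued → 2.78095 ms.
Queuing delay = 2.781 ms.

2.781 ms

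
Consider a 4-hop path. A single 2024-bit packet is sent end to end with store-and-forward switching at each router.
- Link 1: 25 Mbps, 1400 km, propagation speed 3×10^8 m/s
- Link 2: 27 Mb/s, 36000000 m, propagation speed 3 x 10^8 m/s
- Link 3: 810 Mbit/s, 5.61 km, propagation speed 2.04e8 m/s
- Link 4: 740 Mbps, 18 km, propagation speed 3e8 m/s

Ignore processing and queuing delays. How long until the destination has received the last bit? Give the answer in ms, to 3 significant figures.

Transmission delays (L/R per hop): 0.08096, 0.074963, 0.00249877, 0.00273514 ms; sum = 0.161157 ms.
Propagation delays (d/s per hop): 4.66667, 120, 0.0275, 0.06 ms; sum = 124.754 ms.
End-to-end = 125 ms.

125 ms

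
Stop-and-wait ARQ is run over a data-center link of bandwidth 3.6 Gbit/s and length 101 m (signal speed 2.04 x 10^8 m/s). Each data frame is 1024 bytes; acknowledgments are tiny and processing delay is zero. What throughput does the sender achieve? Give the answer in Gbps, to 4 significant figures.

t_tx = L/R = 8192/3600000000 = 2.27556e-06 s.
t_prop = 101/204000000 = 4.95098e-07 s; RTT = 9.90196e-07 s.
Cycle = t_tx + RTT = 3.26575e-06 s.
Throughput = L / cycle = 8192 / 3.26575e-06 = 2.508 Gbps.

2.508 Gbps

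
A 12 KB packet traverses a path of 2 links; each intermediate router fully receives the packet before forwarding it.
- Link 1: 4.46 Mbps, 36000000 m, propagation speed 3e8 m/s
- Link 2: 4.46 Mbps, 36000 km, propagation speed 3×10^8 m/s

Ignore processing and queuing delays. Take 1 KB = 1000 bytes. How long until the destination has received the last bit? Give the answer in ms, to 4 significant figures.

283.0 ms

L = 96000 bits.
Transmission delay per hop = L/R = 96000/4460000 = 21.5247 ms; 2 hops → 43.0493 ms.
Propagation delays (d/s per hop): 120, 120 ms; sum = 240 ms.
End-to-end = 283.0 ms.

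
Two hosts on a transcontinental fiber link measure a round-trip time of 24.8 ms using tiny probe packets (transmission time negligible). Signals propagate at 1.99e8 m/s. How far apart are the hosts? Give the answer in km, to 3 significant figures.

One-way propagation = RTT/2 = 12.4 ms.
d = s × t = 199000000 × 0.0124 = 2470 km.

2470 km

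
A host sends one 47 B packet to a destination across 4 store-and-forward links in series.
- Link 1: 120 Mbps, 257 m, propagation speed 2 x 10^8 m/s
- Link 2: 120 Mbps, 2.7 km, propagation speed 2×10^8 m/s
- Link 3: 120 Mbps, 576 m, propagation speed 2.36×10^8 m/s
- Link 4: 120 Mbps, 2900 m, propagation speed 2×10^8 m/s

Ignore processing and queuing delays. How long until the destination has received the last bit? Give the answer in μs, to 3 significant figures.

L = 47 × 8 = 376 bits.
Transmission delay per hop = L/R = 376/120000000 = 3.13333 μs; 4 hops → 12.5333 μs.
Propagation delays (d/s per hop): 1.285, 13.5, 2.44068, 14.5 μs; sum = 31.7257 μs.
End-to-end = 44.3 μs.

44.3 μs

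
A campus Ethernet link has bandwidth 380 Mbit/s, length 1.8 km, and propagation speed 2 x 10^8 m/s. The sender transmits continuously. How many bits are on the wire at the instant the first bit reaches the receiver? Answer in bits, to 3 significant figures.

Propagation delay = 1800 / 200000000 = 9e-06 s.
BDP = R × t_prop = 380000000 × 9e-06 = 3420 bits.

3420 bits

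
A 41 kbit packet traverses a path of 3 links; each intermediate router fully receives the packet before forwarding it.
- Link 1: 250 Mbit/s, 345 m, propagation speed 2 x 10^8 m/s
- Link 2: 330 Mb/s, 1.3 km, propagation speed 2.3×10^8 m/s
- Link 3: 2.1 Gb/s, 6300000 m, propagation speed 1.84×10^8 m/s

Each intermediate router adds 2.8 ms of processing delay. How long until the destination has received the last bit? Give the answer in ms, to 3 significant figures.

L = 41000 bits.
Transmission delays (L/R per hop): 0.164, 0.124242, 0.0195238 ms; sum = 0.307766 ms.
Propagation delays (d/s per hop): 0.001725, 0.00565217, 34.2391 ms; sum = 34.2465 ms.
Processing at 2 router(s): 2 × 2.8 ms = 5.6 ms.
End-to-end = 40.2 ms.

40.2 ms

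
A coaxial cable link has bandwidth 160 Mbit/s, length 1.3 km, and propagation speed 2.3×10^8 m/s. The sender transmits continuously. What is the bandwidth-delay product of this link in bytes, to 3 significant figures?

113 bytes

Propagation delay = 1300 / 2.3e+08 = 5.65217e-06 s.
BDP = R × t_prop = 160000000 × 5.65217e-06 = 904.348 bits.
In bytes: 904.348/8 = 113 bytes.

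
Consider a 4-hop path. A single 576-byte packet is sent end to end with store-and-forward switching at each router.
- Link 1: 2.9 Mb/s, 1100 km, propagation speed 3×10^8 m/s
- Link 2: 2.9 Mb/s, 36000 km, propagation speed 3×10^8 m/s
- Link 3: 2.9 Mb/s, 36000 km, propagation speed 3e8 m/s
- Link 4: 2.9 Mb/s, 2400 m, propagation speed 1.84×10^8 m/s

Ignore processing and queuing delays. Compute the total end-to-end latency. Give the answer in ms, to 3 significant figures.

L = 576 × 8 = 4608 bits.
Transmission delay per hop = L/R = 4608/2900000 = 1.58897 ms; 4 hops → 6.35586 ms.
Propagation delays (d/s per hop): 3.66667, 120, 120, 0.0130435 ms; sum = 243.68 ms.
End-to-end = 250 ms.

250 ms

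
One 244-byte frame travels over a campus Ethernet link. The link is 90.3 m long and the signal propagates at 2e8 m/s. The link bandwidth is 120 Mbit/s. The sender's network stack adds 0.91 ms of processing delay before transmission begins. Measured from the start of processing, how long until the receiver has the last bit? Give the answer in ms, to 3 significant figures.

0.927 ms

L = 244 × 8 = 1952 bits.
Transmission delay = L/R = 1952 / 120000000 = 0.0162667 ms.
Propagation delay = d/s = 90.3 m / 200000000 m/s = 0.0004515 ms.
Plus processing delay 0.91 ms = 0.91 ms.
Total = 0.927 ms.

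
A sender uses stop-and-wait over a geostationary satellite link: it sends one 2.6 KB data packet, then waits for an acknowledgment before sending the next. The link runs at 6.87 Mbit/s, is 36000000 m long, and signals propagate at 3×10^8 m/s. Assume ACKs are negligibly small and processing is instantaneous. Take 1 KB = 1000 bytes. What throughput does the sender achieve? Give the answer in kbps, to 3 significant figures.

85.6 kbps

t_tx = L/R = 20800/6870000 = 0.00302766 s.
t_prop = 36000000/300000000 = 0.12 s; RTT = 0.24 s.
Cycle = t_tx + RTT = 0.243028 s.
Throughput = L / cycle = 20800 / 0.243028 = 85.6 kbps.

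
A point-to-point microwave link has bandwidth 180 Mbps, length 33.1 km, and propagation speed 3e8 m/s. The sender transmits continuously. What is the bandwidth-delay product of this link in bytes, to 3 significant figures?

2480 bytes

Propagation delay = 33100 / 300000000 = 0.000110333 s.
BDP = R × t_prop = 180000000 × 0.000110333 = 19860 bits.
In bytes: 19860/8 = 2480 bytes.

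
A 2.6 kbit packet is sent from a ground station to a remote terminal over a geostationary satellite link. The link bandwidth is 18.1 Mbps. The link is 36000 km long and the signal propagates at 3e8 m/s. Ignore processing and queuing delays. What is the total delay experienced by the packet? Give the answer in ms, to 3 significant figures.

L = 2600 bits.
Transmission delay = L/R = 2600 / 18100000 = 0.143646 ms.
Propagation delay = d/s = 36000000 m / 300000000 m/s = 120 ms.
Total = 120 ms.

120 ms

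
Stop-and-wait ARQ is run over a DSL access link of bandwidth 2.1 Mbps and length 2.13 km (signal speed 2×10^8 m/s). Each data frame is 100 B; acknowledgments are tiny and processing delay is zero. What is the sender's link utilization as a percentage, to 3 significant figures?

t_tx = L/R = 800/2100000 = 0.000380952 s.
t_prop = 2130/200000000 = 1.065e-05 s; RTT = 2.13e-05 s.
Cycle = t_tx + RTT = 0.000402252 s.
Utilization = t_tx / cycle = 0.000380952/0.000402252 = 94.7 %.

94.7 %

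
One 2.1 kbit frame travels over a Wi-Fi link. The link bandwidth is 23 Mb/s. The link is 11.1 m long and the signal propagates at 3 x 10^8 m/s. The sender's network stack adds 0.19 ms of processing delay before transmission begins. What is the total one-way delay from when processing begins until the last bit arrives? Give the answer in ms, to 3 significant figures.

0.281 ms

L = 2100 bits.
Transmission delay = L/R = 2100 / 23000000 = 0.0913043 ms.
Propagation delay = d/s = 11.1 m / 300000000 m/s = 3.7e-05 ms.
Plus processing delay 0.19 ms = 0.19 ms.
Total = 0.281 ms.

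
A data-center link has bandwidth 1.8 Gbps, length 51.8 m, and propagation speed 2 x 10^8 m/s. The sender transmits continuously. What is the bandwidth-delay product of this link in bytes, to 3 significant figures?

Propagation delay = 51.8 / 200000000 = 2.59e-07 s.
BDP = R × t_prop = 1800000000 × 2.59e-07 = 466.2 bits.
In bytes: 466.2/8 = 58.3 bytes.

58.3 bytes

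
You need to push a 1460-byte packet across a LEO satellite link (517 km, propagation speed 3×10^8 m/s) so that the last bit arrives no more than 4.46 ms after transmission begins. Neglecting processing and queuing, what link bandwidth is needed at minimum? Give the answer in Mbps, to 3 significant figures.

L = 11680 bits.
Propagation delay = 517000 / 300000000 = 1.72333 ms.
Transmission budget = 4.46 − 1.72333 = 2.73667 ms.
R ≥ L / t_tx = 11680 bits / 0.00273667 s = 4.27 Mbps.

4.27 Mbps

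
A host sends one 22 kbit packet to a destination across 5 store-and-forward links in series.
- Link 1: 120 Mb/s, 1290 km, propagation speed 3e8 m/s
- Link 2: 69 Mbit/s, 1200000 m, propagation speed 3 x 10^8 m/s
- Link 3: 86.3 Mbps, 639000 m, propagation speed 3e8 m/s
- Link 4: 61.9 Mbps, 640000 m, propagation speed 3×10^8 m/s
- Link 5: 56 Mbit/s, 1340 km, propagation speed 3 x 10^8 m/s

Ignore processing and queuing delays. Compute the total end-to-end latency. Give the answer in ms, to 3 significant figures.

L = 22000 bits.
Transmission delays (L/R per hop): 0.183333, 0.318841, 0.254925, 0.355412, 0.392857 ms; sum = 1.50537 ms.
Propagation delays (d/s per hop): 4.3, 4, 2.13, 2.13333, 4.46667 ms; sum = 17.03 ms.
End-to-end = 18.5 ms.

18.5 ms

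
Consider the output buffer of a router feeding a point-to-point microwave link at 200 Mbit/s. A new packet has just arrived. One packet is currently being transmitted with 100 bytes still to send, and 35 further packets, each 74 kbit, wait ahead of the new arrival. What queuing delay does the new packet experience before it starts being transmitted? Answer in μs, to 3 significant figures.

13000 μs

Each queued packet: L/R = 74000/200000000 = 370 μs.
35 queued → 12950 μs.
Plus remaining 800 bits of current packet: 4 μs.
Queuing delay = 13000 μs.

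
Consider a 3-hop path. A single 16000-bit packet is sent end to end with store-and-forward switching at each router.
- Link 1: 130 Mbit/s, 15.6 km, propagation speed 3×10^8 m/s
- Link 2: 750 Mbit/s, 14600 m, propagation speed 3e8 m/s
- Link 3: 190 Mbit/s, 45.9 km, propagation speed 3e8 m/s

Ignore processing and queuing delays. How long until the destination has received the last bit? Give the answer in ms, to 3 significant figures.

Transmission delays (L/R per hop): 0.123077, 0.0213333, 0.0842105 ms; sum = 0.228621 ms.
Propagation delays (d/s per hop): 0.052, 0.0486667, 0.153 ms; sum = 0.253667 ms.
End-to-end = 0.482 ms.

0.482 ms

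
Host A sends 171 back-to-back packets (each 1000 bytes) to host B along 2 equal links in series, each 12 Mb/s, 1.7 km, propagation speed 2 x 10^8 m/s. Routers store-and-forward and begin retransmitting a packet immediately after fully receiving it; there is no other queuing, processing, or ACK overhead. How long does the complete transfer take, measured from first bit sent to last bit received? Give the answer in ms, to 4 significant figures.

114.7 ms

Per-hop transmission t_tx = L/R = 8000/12000000 = 0.666667 ms.
Per-hop propagation t_prop = 1700/200000000 = 0.0085 ms.
Pipeline fill: first packet needs 2·t_tx to clear all hops; remaining 170 packets each add one t_tx.
Total = (2+171-1)·t_tx + 2·t_prop = 172·0.666667 + 2·0.0085 = 114.7 ms.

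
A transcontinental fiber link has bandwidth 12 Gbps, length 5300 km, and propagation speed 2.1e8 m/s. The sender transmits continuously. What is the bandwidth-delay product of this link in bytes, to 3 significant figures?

37900000 bytes

Propagation delay = 5300000 / 210000000 = 0.0252381 s.
BDP = R × t_prop = 12000000000 × 0.0252381 = 302857000 bits.
In bytes: 302857000/8 = 37900000 bytes.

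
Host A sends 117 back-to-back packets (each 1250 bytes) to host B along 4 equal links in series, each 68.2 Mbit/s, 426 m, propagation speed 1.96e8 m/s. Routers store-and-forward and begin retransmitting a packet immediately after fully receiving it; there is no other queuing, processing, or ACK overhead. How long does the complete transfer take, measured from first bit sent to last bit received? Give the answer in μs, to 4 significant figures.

17600 μs

Per-hop transmission t_tx = L/R = 10000/68200000 = 146.628 μs.
Per-hop propagation t_prop = 426/196000000 = 2.17347 μs.
Pipeline fill: first packet needs 4·t_tx to clear all hops; remaining 116 packets each add one t_tx.
Total = (4+117-1)·t_tx + 4·t_prop = 120·146.628 + 4·2.17347 = 17600 μs.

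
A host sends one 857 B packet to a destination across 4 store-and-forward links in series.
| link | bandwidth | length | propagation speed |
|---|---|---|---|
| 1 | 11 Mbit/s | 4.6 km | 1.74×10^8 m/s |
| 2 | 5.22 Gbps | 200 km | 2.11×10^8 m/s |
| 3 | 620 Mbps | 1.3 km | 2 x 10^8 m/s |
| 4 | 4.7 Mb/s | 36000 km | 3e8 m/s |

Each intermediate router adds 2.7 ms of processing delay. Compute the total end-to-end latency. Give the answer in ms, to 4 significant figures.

131.2 ms

L = 857 × 8 = 6856 bits.
Transmission delays (L/R per hop): 0.623273, 0.00131341, 0.0110581, 1.45872 ms; sum = 2.09437 ms.
Propagation delays (d/s per hop): 0.0264368, 0.947867, 0.0065, 120 ms; sum = 120.981 ms.
Processing at 3 router(s): 3 × 2.7 ms = 8.1 ms.
End-to-end = 131.2 ms.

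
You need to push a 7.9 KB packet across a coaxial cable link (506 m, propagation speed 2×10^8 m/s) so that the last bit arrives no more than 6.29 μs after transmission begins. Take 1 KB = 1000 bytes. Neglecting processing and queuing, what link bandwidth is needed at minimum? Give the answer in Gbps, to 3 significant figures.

16.8 Gbps

L = 63200 bits.
Propagation delay = 506 / 200000000 = 2.53 μs.
Transmission budget = 6.29 − 2.53 = 3.76 μs.
R ≥ L / t_tx = 63200 bits / 3.76e-06 s = 16.8 Gbps.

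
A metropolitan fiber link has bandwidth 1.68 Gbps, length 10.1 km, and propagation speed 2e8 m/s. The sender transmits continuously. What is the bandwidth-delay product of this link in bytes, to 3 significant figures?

10600 bytes

Propagation delay = 10100 / 200000000 = 5.05e-05 s.
BDP = R × t_prop = 1680000000 × 5.05e-05 = 84840 bits.
In bytes: 84840/8 = 10600 bytes.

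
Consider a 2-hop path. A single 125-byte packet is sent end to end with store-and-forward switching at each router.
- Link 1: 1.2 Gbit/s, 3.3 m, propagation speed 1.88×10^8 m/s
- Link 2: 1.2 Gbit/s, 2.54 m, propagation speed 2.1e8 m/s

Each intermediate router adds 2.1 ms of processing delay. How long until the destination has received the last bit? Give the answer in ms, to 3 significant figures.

2.10 ms

L = 125 × 8 = 1000 bits.
Transmission delay per hop = L/R = 1000/1200000000 = 0.000833333 ms; 2 hops → 0.00166667 ms.
Propagation delays (d/s per hop): 1.75532e-05, 1.20952e-05 ms; sum = 2.96484e-05 ms.
Processing at 1 router(s): 1 × 2.1 ms = 2.1 ms.
End-to-end = 2.10 ms.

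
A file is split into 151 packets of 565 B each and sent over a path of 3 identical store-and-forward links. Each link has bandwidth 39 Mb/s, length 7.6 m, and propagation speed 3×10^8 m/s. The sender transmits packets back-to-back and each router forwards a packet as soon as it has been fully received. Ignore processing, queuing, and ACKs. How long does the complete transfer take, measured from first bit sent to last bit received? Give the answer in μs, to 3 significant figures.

17700 μs

Per-hop transmission t_tx = L/R = 4520/39000000 = 115.897 μs.
Per-hop propagation t_prop = 7.6/300000000 = 0.0253333 μs.
Pipeline fill: first packet needs 3·t_tx to clear all hops; remaining 150 packets each add one t_tx.
Total = (3+151-1)·t_tx + 3·t_prop = 153·115.897 + 3·0.0253333 = 17700 μs.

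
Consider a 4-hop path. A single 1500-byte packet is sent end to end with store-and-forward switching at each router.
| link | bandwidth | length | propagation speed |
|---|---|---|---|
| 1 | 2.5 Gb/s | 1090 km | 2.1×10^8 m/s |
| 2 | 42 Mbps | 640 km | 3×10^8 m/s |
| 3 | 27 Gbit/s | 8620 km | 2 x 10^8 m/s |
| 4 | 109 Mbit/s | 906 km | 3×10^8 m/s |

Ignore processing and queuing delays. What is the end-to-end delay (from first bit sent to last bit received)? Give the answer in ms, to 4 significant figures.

53.84 ms

L = 1500 × 8 = 12000 bits.
Transmission delays (L/R per hop): 0.0048, 0.285714, 0.000444444, 0.110092 ms; sum = 0.40105 ms.
Propagation delays (d/s per hop): 5.19048, 2.13333, 43.1, 3.02 ms; sum = 53.4438 ms.
End-to-end = 53.84 ms.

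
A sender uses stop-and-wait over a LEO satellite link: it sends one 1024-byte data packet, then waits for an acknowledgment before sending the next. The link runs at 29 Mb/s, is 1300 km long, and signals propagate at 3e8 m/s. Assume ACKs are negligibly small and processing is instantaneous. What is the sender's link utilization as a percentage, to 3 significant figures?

3.16 %

t_tx = L/R = 8192/29000000 = 0.000282483 s.
t_prop = 1300000/300000000 = 0.00433333 s; RTT = 0.00866667 s.
Cycle = t_tx + RTT = 0.00894915 s.
Utilization = t_tx / cycle = 0.000282483/0.00894915 = 3.16 %.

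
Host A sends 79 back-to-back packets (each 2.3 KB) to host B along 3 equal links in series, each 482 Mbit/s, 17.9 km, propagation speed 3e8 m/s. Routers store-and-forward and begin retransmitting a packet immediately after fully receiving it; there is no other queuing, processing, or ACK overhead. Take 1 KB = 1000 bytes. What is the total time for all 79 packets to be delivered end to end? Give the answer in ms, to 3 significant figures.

Per-hop transmission t_tx = L/R = 18400/482000000 = 0.0381743 ms.
Per-hop propagation t_prop = 17900/300000000 = 0.0596667 ms.
Pipeline fill: first packet needs 3·t_tx to clear all hops; remaining 78 packets each add one t_tx.
Total = (3+79-1)·t_tx + 3·t_prop = 81·0.0381743 + 3·0.0596667 = 3.27 ms.

3.27 ms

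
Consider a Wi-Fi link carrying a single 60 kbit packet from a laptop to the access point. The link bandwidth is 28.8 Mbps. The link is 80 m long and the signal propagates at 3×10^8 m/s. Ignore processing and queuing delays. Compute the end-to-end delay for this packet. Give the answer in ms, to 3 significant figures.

2.08 ms

L = 60000 bits.
Transmission delay = L/R = 60000 / 28800000 = 2.08333 ms.
Propagation delay = d/s = 80 m / 300000000 m/s = 0.000266667 ms.
Total = 2.08 ms.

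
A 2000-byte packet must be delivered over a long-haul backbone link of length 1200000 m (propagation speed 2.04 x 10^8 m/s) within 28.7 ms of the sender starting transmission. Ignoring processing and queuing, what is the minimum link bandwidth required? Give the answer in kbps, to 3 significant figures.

L = 16000 bits.
Propagation delay = 1200000 / 204000000 = 5.88235 ms.
Transmission budget = 28.7 − 5.88235 = 22.8176 ms.
R ≥ L / t_tx = 16000 bits / 0.0228176 s = 701 kbps.

701 kbps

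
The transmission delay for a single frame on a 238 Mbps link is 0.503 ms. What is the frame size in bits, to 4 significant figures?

119700 bits

L = R × t_tx = 238000000 b/s × 0.000503 s = 119714 bits.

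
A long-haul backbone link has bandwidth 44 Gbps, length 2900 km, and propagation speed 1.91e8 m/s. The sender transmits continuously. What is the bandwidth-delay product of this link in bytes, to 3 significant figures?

Propagation delay = 2900000 / 191000000 = 0.0151832 s.
BDP = R × t_prop = 44000000000 × 0.0151832 = 668063000 bits.
In bytes: 668063000/8 = 83500000 bytes.

83500000 bytes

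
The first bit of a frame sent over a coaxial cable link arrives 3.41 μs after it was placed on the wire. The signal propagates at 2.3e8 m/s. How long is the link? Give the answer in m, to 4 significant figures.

784.3 m

d = s × t_prop = 2.3e+08 × 3.41e-06 = 784.3 m.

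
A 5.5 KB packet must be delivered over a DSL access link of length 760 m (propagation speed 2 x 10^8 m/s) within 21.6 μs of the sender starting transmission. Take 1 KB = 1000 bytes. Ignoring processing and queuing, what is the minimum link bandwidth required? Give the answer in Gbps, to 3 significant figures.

2.47 Gbps

L = 44000 bits.
Propagation delay = 760 / 200000000 = 3.8 μs.
Transmission budget = 21.6 − 3.8 = 17.8 μs.
R ≥ L / t_tx = 44000 bits / 1.78e-05 s = 2.47 Gbps.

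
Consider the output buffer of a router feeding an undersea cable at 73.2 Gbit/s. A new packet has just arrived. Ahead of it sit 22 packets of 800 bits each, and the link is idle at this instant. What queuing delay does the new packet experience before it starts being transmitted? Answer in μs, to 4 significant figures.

0.2404 μs

Each queued packet: L/R = 800/73200000000 = 0.010929 μs.
22 queued → 0.240437 μs.
Queuing delay = 0.2404 μs.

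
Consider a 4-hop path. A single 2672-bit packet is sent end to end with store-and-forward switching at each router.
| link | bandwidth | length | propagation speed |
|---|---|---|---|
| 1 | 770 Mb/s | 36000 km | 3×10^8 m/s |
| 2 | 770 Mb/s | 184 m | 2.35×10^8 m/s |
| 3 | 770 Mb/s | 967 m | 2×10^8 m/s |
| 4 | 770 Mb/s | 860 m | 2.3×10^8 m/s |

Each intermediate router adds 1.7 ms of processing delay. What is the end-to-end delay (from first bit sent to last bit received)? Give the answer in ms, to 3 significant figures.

Transmission delay per hop = L/R = 2672/770000000 = 0.00347013 ms; 4 hops → 0.0138805 ms.
Propagation delays (d/s per hop): 120, 0.000782979, 0.004835, 0.00373913 ms; sum = 120.009 ms.
Processing at 3 router(s): 3 × 1.7 ms = 5.1 ms.
End-to-end = 125 ms.

125 ms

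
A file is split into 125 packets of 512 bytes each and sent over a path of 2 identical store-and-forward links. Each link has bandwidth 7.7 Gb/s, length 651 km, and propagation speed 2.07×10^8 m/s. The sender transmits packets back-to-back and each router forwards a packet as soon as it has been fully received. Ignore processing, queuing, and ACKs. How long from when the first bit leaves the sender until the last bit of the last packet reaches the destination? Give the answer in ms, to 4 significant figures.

6.357 ms

Per-hop transmission t_tx = L/R = 4096/7700000000 = 0.000531948 ms.
Per-hop propagation t_prop = 651000/2.07e+08 = 3.14493 ms.
Pipeline fill: first packet needs 2·t_tx to clear all hops; remaining 124 packets each add one t_tx.
Total = (2+125-1)·t_tx + 2·t_prop = 126·0.000531948 + 2·3.14493 = 6.357 ms.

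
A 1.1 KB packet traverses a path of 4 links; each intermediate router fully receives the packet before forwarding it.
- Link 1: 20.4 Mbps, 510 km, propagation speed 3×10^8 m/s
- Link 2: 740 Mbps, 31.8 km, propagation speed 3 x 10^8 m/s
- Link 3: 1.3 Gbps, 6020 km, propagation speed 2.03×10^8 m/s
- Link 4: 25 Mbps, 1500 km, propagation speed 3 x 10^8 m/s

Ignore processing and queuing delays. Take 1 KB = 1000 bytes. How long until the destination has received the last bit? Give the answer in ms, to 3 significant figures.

L = 8800 bits.
Transmission delays (L/R per hop): 0.431373, 0.0118919, 0.00676923, 0.352 ms; sum = 0.802034 ms.
Propagation delays (d/s per hop): 1.7, 0.106, 29.6552, 5 ms; sum = 36.4612 ms.
End-to-end = 37.3 ms.

37.3 ms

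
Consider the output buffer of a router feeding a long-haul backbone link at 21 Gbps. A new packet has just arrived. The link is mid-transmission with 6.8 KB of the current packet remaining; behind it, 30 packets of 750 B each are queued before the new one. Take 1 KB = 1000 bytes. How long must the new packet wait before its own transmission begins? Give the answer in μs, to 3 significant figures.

11.2 μs

Each queued packet: L/R = 6000/21000000000 = 0.285714 μs.
30 queued → 8.57143 μs.
Plus remaining 54400 bits of current packet: 2.59048 μs.
Queuing delay = 11.2 μs.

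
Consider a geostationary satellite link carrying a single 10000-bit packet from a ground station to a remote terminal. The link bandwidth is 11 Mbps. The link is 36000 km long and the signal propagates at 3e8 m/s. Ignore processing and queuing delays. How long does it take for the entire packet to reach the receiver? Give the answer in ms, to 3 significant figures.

Transmission delay = L/R = 10000 / 11000000 = 0.909091 ms.
Propagation delay = d/s = 36000000 m / 300000000 m/s = 120 ms.
Total = 121 ms.

121 ms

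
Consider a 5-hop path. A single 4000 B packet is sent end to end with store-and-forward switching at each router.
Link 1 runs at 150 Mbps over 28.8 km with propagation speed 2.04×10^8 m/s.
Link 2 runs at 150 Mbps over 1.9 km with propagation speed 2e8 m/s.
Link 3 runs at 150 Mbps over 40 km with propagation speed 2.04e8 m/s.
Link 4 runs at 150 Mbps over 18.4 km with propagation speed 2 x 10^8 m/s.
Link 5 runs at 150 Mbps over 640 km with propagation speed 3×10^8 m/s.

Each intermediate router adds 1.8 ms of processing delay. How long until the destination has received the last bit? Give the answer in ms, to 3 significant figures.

10.8 ms

L = 4000 × 8 = 32000 bits.
Transmission delay per hop = L/R = 32000/150000000 = 0.213333 ms; 5 hops → 1.06667 ms.
Propagation delays (d/s per hop): 0.141176, 0.0095, 0.196078, 0.092, 2.13333 ms; sum = 2.57209 ms.
Processing at 4 router(s): 4 × 1.8 ms = 7.2 ms.
End-to-end = 10.8 ms.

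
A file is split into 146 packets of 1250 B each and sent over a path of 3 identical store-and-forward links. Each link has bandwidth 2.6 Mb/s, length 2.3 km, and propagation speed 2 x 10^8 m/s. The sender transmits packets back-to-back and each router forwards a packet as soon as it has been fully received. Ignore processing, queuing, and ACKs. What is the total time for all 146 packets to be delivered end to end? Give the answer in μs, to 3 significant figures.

Per-hop transmission t_tx = L/R = 10000/2600000 = 3846.15 μs.
Per-hop propagation t_prop = 2300/200000000 = 11.5 μs.
Pipeline fill: first packet needs 3·t_tx to clear all hops; remaining 145 packets each add one t_tx.
Total = (3+146-1)·t_tx + 3·t_prop = 148·3846.15 + 3·11.5 = 569000 μs.

569000 μs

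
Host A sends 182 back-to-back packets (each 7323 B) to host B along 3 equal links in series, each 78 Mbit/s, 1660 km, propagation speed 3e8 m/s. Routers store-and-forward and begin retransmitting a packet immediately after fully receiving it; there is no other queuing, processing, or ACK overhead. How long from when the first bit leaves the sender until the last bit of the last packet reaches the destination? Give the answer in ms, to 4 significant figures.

Per-hop transmission t_tx = L/R = 58584/78000000 = 0.751077 ms.
Per-hop propagation t_prop = 1660000/300000000 = 5.53333 ms.
Pipeline fill: first packet needs 3·t_tx to clear all hops; remaining 181 packets each add one t_tx.
Total = (3+182-1)·t_tx + 3·t_prop = 184·0.751077 + 3·5.53333 = 154.8 ms.

154.8 ms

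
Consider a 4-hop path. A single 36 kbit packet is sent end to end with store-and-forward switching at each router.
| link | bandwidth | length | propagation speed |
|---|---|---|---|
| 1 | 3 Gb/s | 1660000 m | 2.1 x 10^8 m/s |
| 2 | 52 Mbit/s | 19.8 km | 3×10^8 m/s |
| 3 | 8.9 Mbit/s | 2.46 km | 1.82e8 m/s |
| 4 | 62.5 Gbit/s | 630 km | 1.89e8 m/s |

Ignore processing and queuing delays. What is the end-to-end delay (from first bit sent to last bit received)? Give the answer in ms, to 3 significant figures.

16.1 ms

L = 36000 bits.
Transmission delays (L/R per hop): 0.012, 0.692308, 4.04494, 0.000576 ms; sum = 4.74983 ms.
Propagation delays (d/s per hop): 7.90476, 0.066, 0.0135165, 3.33333 ms; sum = 11.3176 ms.
End-to-end = 16.1 ms.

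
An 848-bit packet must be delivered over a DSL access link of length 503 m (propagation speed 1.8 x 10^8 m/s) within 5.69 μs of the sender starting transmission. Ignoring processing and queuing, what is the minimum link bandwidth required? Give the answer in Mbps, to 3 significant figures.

Propagation delay = 503 / 180000000 = 2.79444 μs.
Transmission budget = 5.69 − 2.79444 = 2.89556 μs.
R ≥ L / t_tx = 848 bits / 2.89556e-06 s = 293 Mbps.

293 Mbps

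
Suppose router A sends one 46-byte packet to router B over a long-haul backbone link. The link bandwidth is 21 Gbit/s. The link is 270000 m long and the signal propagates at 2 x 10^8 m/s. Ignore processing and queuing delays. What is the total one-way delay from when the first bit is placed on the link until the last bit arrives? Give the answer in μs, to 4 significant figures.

1350 μs

L = 46 × 8 = 368 bits.
Transmission delay = L/R = 368 / 21000000000 = 0.0175238 μs.
Propagation delay = d/s = 270000 m / 200000000 m/s = 1350 μs.
Total = 1350 μs.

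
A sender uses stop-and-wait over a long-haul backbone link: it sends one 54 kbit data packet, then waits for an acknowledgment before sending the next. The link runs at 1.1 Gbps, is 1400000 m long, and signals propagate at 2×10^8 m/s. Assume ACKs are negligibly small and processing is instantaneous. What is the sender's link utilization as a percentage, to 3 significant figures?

0.349 %

t_tx = L/R = 54000/1100000000 = 4.90909e-05 s.
t_prop = 1400000/200000000 = 0.007 s; RTT = 0.014 s.
Cycle = t_tx + RTT = 0.0140491 s.
Utilization = t_tx / cycle = 4.90909e-05/0.0140491 = 0.349 %.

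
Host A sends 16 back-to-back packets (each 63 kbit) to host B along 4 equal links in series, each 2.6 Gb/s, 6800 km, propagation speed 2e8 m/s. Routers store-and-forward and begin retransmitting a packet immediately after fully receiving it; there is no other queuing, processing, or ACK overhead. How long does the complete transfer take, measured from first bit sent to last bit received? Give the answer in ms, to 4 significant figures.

Per-hop transmission t_tx = L/R = 63000/2600000000 = 0.0242308 ms.
Per-hop propagation t_prop = 6800000/200000000 = 34 ms.
Pipeline fill: first packet needs 4·t_tx to clear all hops; remaining 15 packets each add one t_tx.
Total = (4+16-1)·t_tx + 4·t_prop = 19·0.0242308 + 4·34 = 136.5 ms.

136.5 ms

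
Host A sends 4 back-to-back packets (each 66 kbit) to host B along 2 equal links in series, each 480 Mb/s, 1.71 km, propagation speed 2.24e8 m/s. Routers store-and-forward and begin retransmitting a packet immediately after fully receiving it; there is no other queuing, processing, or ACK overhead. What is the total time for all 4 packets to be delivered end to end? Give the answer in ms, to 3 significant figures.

0.703 ms

Per-hop transmission t_tx = L/R = 66000/480000000 = 0.1375 ms.
Per-hop propagation t_prop = 1710/2.24e+08 = 0.00763393 ms.
Pipeline fill: first packet needs 2·t_tx to clear all hops; remaining 3 packets each add one t_tx.
Total = (2+4-1)·t_tx + 2·t_prop = 5·0.1375 + 2·0.00763393 = 0.703 ms.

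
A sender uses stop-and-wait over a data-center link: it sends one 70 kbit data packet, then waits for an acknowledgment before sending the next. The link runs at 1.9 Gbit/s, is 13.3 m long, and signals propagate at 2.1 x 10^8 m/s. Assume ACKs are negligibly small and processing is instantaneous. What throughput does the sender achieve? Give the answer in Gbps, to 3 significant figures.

1.89 Gbps

t_tx = L/R = 70000/1900000000 = 3.68421e-05 s.
t_prop = 13.3/210000000 = 6.33333e-08 s; RTT = 1.26667e-07 s.
Cycle = t_tx + RTT = 3.69688e-05 s.
Throughput = L / cycle = 70000 / 3.69688e-05 = 1.89 Gbps.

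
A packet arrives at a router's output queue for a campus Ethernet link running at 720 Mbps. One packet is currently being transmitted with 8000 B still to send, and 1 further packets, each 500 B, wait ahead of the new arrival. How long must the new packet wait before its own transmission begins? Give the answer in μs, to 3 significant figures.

Each queued packet: L/R = 4000/720000000 = 5.55556 μs.
1 queued → 5.55556 μs.
Plus remaining 64000 bits of current packet: 88.8889 μs.
Queuing delay = 94.4 μs.

94.4 μs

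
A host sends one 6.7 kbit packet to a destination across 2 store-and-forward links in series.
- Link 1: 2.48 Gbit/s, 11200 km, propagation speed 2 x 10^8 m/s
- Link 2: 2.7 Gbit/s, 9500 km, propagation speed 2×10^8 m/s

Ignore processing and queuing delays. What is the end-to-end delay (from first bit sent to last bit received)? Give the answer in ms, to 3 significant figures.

104 ms

L = 6700 bits.
Transmission delays (L/R per hop): 0.00270161, 0.00248148 ms; sum = 0.00518309 ms.
Propagation delays (d/s per hop): 56, 47.5 ms; sum = 103.5 ms.
End-to-end = 104 ms.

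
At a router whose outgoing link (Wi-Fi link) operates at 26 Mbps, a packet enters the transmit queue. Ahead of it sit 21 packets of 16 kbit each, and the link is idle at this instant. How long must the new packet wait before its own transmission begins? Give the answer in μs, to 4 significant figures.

Each queued packet: L/R = 16000/26000000 = 615.385 μs.
21 queued → 12923.1 μs.
Queuing delay = 12920 μs.

12920 μs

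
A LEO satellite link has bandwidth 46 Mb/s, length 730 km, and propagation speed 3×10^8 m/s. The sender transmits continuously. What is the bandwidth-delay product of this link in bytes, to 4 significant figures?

13990 bytes

Propagation delay = 730000 / 300000000 = 0.00243333 s.
BDP = R × t_prop = 46000000 × 0.00243333 = 111933 bits.
In bytes: 111933/8 = 13990 bytes.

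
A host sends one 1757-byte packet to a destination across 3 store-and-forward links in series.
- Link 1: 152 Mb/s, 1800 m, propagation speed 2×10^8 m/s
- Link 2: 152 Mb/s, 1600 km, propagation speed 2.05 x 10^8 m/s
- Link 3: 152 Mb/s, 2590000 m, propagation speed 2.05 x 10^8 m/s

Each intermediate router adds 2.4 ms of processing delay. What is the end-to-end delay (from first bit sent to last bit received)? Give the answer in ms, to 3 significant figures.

25.5 ms

L = 1757 × 8 = 14056 bits.
Transmission delay per hop = L/R = 14056/152000000 = 0.0924737 ms; 3 hops → 0.277421 ms.
Propagation delays (d/s per hop): 0.009, 7.80488, 12.6341 ms; sum = 20.448 ms.
Processing at 2 router(s): 2 × 2.4 ms = 4.8 ms.
End-to-end = 25.5 ms.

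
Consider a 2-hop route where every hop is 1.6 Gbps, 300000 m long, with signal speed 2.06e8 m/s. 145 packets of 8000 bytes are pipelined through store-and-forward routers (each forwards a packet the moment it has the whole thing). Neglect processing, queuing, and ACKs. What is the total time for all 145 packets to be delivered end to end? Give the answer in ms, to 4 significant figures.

8.753 ms

Per-hop transmission t_tx = L/R = 64000/1600000000 = 0.04 ms.
Per-hop propagation t_prop = 300000/206000000 = 1.45631 ms.
Pipeline fill: first packet needs 2·t_tx to clear all hops; remaining 144 packets each add one t_tx.
Total = (2+145-1)·t_tx + 2·t_prop = 146·0.04 + 2·1.45631 = 8.753 ms.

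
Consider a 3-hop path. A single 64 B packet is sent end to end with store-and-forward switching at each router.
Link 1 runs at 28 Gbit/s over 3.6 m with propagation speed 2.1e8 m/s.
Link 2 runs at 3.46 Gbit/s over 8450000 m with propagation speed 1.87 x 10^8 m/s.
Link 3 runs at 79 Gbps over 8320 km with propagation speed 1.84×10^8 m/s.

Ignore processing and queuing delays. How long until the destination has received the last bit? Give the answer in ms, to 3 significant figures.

L = 64 × 8 = 512 bits.
Transmission delays (L/R per hop): 1.82857e-05, 0.000147977, 6.48101e-06 ms; sum = 0.000172744 ms.
Propagation delays (d/s per hop): 1.71429e-05, 45.1872, 45.2174 ms; sum = 90.4046 ms.
End-to-end = 90.4 ms.

90.4 ms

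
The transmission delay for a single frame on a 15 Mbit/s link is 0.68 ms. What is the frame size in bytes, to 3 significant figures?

1280 bytes

L = R × t_tx = 15000000 b/s × 0.00068 s = 10200 bits.
In bytes: 10200 / 8 = 1280 bytes.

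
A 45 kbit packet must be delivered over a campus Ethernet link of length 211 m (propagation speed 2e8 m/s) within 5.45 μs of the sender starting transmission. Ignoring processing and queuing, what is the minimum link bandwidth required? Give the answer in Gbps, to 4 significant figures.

10.24 Gbps

Propagation delay = 211 / 200000000 = 1.055 μs.
Transmission budget = 5.45 − 1.055 = 4.395 μs.
R ≥ L / t_tx = 45000 bits / 4.395e-06 s = 10.24 Gbps.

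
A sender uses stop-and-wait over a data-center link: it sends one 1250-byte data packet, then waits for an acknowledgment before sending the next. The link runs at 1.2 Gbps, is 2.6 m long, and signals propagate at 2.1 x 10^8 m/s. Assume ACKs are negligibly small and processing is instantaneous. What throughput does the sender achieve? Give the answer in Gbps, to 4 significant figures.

1.196 Gbps

t_tx = L/R = 10000/1200000000 = 8.33333e-06 s.
t_prop = 2.6/210000000 = 1.2381e-08 s; RTT = 2.47619e-08 s.
Cycle = t_tx + RTT = 8.3581e-06 s.
Throughput = L / cycle = 10000 / 8.3581e-06 = 1.196 Gbps.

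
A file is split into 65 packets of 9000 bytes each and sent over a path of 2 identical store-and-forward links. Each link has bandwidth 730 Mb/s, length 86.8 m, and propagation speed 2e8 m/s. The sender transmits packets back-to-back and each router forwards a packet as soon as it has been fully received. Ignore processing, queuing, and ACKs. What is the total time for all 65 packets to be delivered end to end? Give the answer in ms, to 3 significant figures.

Per-hop transmission t_tx = L/R = 72000/730000000 = 0.0986301 ms.
Per-hop propagation t_prop = 86.8/200000000 = 0.000434 ms.
Pipeline fill: first packet needs 2·t_tx to clear all hops; remaining 64 packets each add one t_tx.
Total = (2+65-1)·t_tx + 2·t_prop = 66·0.0986301 + 2·0.000434 = 6.51 ms.

6.51 ms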